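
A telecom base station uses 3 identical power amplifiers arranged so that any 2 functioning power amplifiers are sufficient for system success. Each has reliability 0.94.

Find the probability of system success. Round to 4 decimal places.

R = Σ_{i=2}^{3} C(3,i) p^i (1−p)^{3−i} with p = 0.94
C(3,2)·0.94^2·0.06^1 = 0.159048
C(3,3)·0.94^3·0.06^0 = 0.830584
Sum = 0.9896

0.9896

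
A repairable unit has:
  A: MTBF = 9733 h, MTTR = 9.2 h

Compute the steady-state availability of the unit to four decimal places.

0.9991

A(A) = MTBF/(MTBF+MTTR) = 9733/(9733+9.2) = 0.9991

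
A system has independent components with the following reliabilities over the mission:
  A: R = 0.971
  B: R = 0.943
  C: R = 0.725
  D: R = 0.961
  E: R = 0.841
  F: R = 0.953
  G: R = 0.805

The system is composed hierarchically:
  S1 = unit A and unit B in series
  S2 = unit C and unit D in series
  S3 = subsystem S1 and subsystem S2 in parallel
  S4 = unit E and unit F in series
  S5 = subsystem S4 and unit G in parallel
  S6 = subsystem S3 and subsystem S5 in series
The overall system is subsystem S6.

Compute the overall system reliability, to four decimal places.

0.9367

Series (A and B): 0.971000 × 0.943000 = 0.915653
Series (C and D): 0.725000 × 0.961000 = 0.696725
Parallel ([0.915653] and [0.696725]): 1 − (1 − 0.915653)(1 − 0.696725) = 0.974420
Series (E and F): 0.841000 × 0.953000 = 0.801473
Parallel ([0.801473] and G): 1 − (1 − 0.801473)(1 − 0.805000) = 0.961287
Series ([0.974420] and [0.961287]): 0.974420 × 0.961287 = 0.9367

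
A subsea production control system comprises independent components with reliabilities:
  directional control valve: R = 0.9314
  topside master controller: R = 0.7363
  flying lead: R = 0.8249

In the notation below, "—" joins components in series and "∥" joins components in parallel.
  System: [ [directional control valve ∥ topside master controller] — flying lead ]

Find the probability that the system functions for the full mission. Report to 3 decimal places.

0.810

Parallel (directional control valve and topside master controller): 1 − (1 − 0.93140)(1 − 0.73630) = 0.98191
Series ([0.98191] and flying lead): 0.98191 × 0.82490 = 0.810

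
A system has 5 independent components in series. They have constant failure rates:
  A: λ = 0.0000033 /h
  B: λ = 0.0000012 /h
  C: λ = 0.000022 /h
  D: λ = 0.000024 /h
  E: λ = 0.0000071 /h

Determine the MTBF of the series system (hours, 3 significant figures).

Series of exponential components: λ_sys = Σ λ_i
λ_sys = 0.0000033 + 0.0000012 + 0.000022 + 0.000024 + 0.0000071 = 5.7600e-05 /h
MTBF = 1 / λ_sys = 17400 h

17400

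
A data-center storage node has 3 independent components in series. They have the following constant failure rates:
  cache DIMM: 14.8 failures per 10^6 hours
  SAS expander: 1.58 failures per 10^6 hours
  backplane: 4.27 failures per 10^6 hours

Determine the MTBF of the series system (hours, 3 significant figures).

48400

Series of exponential components: λ_sys = Σ λ_i
λ_sys = 0.0000148 + 0.00000158 + 0.00000427 = 2.0650e-05 /h
MTBF = 1 / λ_sys = 48400 h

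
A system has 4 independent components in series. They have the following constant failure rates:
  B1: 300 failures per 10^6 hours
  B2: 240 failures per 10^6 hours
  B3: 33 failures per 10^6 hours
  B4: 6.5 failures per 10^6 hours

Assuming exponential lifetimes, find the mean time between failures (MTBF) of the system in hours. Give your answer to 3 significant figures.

1730

Series of exponential components: λ_sys = Σ λ_i
λ_sys = 0.00030 + 0.00024 + 0.000033 + 0.0000065 = 5.7950e-04 /h
MTBF = 1 / λ_sys = 1730 h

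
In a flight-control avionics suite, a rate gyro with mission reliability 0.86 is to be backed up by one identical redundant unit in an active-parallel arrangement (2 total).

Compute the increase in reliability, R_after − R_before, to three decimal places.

0.120

R_before = 0.86
R_after = 1 − (1 − 0.86)^2 = 0.980
ΔR = 0.980 − 0.86 = 0.120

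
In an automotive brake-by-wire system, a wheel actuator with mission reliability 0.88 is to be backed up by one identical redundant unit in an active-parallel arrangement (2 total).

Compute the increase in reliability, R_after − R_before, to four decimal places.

R_before = 0.88
R_after = 1 − (1 − 0.88)^2 = 0.9856
ΔR = 0.9856 − 0.88 = 0.1056

0.1056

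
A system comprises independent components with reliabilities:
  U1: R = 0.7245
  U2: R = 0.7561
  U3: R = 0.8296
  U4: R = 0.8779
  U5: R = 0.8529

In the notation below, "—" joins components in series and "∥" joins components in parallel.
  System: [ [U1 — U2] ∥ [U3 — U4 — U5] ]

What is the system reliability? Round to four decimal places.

Series (U1 and U2): 0.724500 × 0.756100 = 0.547794
Series (U3, U4, and U5): 0.829600 × 0.877900 × 0.852900 = 0.621172
Parallel ([0.547794] and [0.621172]): 1 − (1 − 0.547794)(1 − 0.621172) = 0.8287

0.8287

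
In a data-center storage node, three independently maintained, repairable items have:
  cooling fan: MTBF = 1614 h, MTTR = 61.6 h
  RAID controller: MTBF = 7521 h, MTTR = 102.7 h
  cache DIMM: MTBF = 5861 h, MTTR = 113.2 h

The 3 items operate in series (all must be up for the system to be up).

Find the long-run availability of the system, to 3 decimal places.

A(cooling fan) = MTBF/(MTBF+MTTR) = 1614/(1614+61.6) = 0.963237
A(RAID controller) = MTBF/(MTBF+MTTR) = 7521/(7521+102.7) = 0.986529
A(cache DIMM) = MTBF/(MTBF+MTTR) = 5861/(5861+113.2) = 0.981052
Series availability: 0.963237 × 0.986529 × 0.981052 = 0.932

0.932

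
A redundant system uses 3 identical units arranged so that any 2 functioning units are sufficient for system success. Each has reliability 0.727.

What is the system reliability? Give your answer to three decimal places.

0.817

R = Σ_{i=2}^{3} C(3,i) p^i (1−p)^{3−i} with p = 0.727
C(3,2)·0.727^2·0.273^1 = 0.43287
C(3,3)·0.727^3·0.273^0 = 0.38424
Sum = 0.817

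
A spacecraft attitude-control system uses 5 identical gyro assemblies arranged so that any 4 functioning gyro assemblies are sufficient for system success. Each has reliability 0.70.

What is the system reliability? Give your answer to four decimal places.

0.5282

R = Σ_{i=4}^{5} C(5,i) p^i (1−p)^{5−i} with p = 0.70
C(5,4)·0.70^4·0.30^1 = 0.360150
C(5,5)·0.70^5·0.30^0 = 0.168070
Sum = 0.5282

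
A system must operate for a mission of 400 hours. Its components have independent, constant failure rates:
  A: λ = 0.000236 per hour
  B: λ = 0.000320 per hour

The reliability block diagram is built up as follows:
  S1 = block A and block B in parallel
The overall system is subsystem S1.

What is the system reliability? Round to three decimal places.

0.989

R(A) = exp(−0.000236 × 400) = 0.90992
R(B) = exp(−0.000320 × 400) = 0.87985
Parallel (A and B): 1 − (1 − 0.90992)(1 − 0.87985) = 0.989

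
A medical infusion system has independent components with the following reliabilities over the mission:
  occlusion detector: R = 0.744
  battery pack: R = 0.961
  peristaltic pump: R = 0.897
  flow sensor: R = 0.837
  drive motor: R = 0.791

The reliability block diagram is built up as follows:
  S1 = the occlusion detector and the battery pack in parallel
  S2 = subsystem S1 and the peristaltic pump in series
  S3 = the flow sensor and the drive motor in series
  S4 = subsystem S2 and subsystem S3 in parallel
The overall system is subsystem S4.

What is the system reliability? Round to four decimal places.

0.9622

Parallel (occlusion detector and battery pack): 1 − (1 − 0.744000)(1 − 0.961000) = 0.990016
Series ([0.990016] and peristaltic pump): 0.990016 × 0.897000 = 0.888044
Series (flow sensor and drive motor): 0.837000 × 0.791000 = 0.662067
Parallel ([0.888044] and [0.662067]): 1 − (1 − 0.888044)(1 − 0.662067) = 0.9622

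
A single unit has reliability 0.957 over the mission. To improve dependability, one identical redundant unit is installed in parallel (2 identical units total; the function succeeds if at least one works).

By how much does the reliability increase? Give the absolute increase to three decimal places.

0.041

R_before = 0.957
R_after = 1 − (1 − 0.957)^2 = 0.998
ΔR = 0.998 − 0.957 = 0.041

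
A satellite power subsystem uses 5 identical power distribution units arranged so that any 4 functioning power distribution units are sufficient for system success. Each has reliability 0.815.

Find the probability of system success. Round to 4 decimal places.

R = Σ_{i=4}^{5} C(5,i) p^i (1−p)^{5−i} with p = 0.815
C(5,4)·0.815^4·0.185^1 = 0.408105
C(5,5)·0.815^5·0.185^0 = 0.359574
Sum = 0.7677

0.7677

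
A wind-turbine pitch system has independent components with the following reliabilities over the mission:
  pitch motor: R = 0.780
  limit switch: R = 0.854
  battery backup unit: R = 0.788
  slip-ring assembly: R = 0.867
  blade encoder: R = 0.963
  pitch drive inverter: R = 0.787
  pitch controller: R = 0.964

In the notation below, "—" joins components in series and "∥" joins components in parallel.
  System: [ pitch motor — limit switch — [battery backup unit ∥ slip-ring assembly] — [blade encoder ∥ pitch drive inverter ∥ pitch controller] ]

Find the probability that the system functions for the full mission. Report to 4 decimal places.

0.6472

Parallel (battery backup unit and slip-ring assembly): 1 − (1 − 0.788000)(1 − 0.867000) = 0.971804
Parallel (blade encoder, pitch drive inverter, and pitch controller): 1 − (1 − 0.963000)(1 − 0.787000)(1 − 0.964000) = 0.999716
Series (pitch motor, limit switch, [0.971804], and [0.999716]): 0.780000 × 0.854000 × 0.971804 × 0.999716 = 0.6472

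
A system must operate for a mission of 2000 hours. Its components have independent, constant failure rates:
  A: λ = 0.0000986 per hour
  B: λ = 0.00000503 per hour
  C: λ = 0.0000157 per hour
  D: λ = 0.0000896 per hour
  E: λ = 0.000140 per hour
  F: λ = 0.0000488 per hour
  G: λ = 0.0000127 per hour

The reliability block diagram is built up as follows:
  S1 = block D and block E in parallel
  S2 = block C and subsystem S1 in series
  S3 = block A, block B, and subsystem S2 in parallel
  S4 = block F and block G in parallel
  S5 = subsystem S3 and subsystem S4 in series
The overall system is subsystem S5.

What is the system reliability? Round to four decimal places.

0.9975

R(A) = exp(−0.0000986 × 2000) = 0.821026
R(B) = exp(−0.00000503 × 2000) = 0.989990
R(C) = exp(−0.0000157 × 2000) = 0.969088
R(D) = exp(−0.0000896 × 2000) = 0.835939
R(E) = exp(−0.000140 × 2000) = 0.755784
R(F) = exp(−0.0000488 × 2000) = 0.907012
R(G) = exp(−0.0000127 × 2000) = 0.974920
Parallel (D and E): 1 − (1 − 0.835939)(1 − 0.755784) = 0.959934
Series (C and [0.959934]): 0.969088 × 0.959934 = 0.930261
Parallel (A, B, and [0.930261]): 1 − (1 − 0.821026)(1 − 0.989990)(1 − 0.930261) = 0.999875
Parallel (F and G): 1 − (1 − 0.907012)(1 − 0.974920) = 0.997668
Series ([0.999875] and [0.997668]): 0.999875 × 0.997668 = 0.9975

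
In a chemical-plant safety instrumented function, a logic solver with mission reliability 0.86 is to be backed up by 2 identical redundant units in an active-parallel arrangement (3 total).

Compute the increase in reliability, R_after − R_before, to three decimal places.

R_before = 0.86
R_after = 1 − (1 − 0.86)^3 = 0.997
ΔR = 0.997 − 0.86 = 0.137

0.137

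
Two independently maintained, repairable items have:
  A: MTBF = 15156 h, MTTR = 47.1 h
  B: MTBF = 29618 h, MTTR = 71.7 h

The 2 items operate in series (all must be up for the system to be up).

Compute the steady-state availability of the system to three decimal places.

0.994

A(A) = MTBF/(MTBF+MTTR) = 15156/(15156+47.1) = 0.996902
A(B) = MTBF/(MTBF+MTTR) = 29618/(29618+71.7) = 0.997585
Series availability: 0.996902 × 0.997585 = 0.994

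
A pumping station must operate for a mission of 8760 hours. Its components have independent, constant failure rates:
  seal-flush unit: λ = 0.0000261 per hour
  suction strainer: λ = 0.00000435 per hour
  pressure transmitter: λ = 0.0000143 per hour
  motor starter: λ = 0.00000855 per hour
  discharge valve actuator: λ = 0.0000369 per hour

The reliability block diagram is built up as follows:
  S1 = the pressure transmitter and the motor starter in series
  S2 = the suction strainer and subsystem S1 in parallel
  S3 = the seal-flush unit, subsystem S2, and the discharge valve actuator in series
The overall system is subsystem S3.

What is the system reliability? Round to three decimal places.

0.572

R(seal-flush unit) = exp(−0.0000261 × 8760) = 0.79562
R(suction strainer) = exp(−0.00000435 × 8760) = 0.96261
R(pressure transmitter) = exp(−0.0000143 × 8760) = 0.88226
R(motor starter) = exp(−0.00000855 × 8760) = 0.92784
R(discharge valve actuator) = exp(−0.0000369 × 8760) = 0.72380
Series (pressure transmitter and motor starter): 0.88226 × 0.92784 = 0.81860
Parallel (suction strainer and [0.81860]): 1 − (1 − 0.96261)(1 − 0.81860) = 0.99322
Series (seal-flush unit, [0.99322], and discharge valve actuator): 0.79562 × 0.99322 × 0.72380 = 0.572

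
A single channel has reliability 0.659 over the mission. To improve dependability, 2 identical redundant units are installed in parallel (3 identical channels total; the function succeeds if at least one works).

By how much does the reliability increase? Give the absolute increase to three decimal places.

R_before = 0.659
R_after = 1 − (1 − 0.659)^3 = 0.960
ΔR = 0.960 − 0.659 = 0.301

0.301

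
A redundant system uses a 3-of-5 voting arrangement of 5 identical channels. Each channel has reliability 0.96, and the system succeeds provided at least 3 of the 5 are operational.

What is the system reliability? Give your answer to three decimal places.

0.999

R = Σ_{i=3}^{5} C(5,i) p^i (1−p)^{5−i} with p = 0.96
C(5,3)·0.96^3·0.04^2 = 0.01416
C(5,4)·0.96^4·0.04^1 = 0.16987
C(5,5)·0.96^5·0.04^0 = 0.81537
Sum = 0.999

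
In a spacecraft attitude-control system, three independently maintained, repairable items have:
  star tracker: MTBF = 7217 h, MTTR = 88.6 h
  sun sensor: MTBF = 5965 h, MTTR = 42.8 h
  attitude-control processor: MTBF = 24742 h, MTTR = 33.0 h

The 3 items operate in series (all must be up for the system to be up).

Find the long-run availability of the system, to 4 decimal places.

0.9795

A(star tracker) = MTBF/(MTBF+MTTR) = 7217/(7217+88.6) = 0.987872
A(sun sensor) = MTBF/(MTBF+MTTR) = 5965/(5965+42.8) = 0.992876
A(attitude-control processor) = MTBF/(MTBF+MTTR) = 24742/(24742+33.0) = 0.998668
Series availability: 0.987872 × 0.992876 × 0.998668 = 0.9795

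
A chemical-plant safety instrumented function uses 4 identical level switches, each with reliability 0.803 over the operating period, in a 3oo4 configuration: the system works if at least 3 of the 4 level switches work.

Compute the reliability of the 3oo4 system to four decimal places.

0.8238

R = Σ_{i=3}^{4} C(4,i) p^i (1−p)^{4−i} with p = 0.803
C(4,3)·0.803^3·0.197^1 = 0.408012
C(4,4)·0.803^4·0.197^0 = 0.415779
Sum = 0.8238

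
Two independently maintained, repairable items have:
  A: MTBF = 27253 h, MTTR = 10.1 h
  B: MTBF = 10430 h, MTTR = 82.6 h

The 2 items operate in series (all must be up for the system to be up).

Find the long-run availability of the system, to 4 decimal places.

0.9918

A(A) = MTBF/(MTBF+MTTR) = 27253/(27253+10.1) = 0.999630
A(B) = MTBF/(MTBF+MTTR) = 10430/(10430+82.6) = 0.992143
Series availability: 0.999630 × 0.992143 = 0.9918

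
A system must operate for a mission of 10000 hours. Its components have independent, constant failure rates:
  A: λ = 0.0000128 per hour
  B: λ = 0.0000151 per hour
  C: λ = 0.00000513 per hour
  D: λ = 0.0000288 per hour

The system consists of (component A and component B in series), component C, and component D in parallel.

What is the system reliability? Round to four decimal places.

0.9970

R(A) = exp(−0.0000128 × 10000) = 0.879853
R(B) = exp(−0.0000151 × 10000) = 0.859848
R(C) = exp(−0.00000513 × 10000) = 0.949994
R(D) = exp(−0.0000288 × 10000) = 0.749762
Series (A and B): 0.879853 × 0.859848 = 0.756540
Parallel ([0.756540], C, and D): 1 − (1 − 0.756540)(1 − 0.949994)(1 − 0.749762) = 0.9970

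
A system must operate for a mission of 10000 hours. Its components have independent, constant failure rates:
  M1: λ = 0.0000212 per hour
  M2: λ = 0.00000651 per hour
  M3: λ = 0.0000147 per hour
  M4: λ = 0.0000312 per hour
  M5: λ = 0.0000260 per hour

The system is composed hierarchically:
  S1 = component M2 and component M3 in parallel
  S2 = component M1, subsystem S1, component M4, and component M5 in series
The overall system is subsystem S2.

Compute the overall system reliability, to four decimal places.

0.4526

R(M1) = exp(−0.0000212 × 10000) = 0.808965
R(M2) = exp(−0.00000651 × 10000) = 0.936974
R(M3) = exp(−0.0000147 × 10000) = 0.863294
R(M4) = exp(−0.0000312 × 10000) = 0.731982
R(M5) = exp(−0.0000260 × 10000) = 0.771052
Parallel (M2 and M3): 1 − (1 − 0.936974)(1 − 0.863294) = 0.991384
Series (M1, [0.991384], M4, and M5): 0.808965 × 0.991384 × 0.731982 × 0.771052 = 0.4526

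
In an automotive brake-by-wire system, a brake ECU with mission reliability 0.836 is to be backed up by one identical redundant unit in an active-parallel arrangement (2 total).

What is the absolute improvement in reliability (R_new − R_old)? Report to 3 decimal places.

0.137

R_before = 0.836
R_after = 1 − (1 − 0.836)^2 = 0.973
ΔR = 0.973 − 0.836 = 0.137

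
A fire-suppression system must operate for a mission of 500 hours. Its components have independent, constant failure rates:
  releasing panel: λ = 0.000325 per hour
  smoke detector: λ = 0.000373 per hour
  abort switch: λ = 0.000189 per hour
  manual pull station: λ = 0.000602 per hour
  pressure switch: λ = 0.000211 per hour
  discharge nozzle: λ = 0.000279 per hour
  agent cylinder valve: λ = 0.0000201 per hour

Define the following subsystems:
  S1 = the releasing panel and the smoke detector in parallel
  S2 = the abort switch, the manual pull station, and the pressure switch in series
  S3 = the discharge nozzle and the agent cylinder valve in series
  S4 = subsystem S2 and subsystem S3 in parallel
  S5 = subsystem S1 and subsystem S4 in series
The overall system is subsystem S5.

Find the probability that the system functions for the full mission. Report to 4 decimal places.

0.9211

R(releasing panel) = exp(−0.000325 × 500) = 0.850016
R(smoke detector) = exp(−0.000373 × 500) = 0.829859
R(abort switch) = exp(−0.000189 × 500) = 0.909828
R(manual pull station) = exp(−0.000602 × 500) = 0.740078
R(pressure switch) = exp(−0.000211 × 500) = 0.899874
R(discharge nozzle) = exp(−0.000279 × 500) = 0.869793
R(agent cylinder valve) = exp(−0.0000201 × 500) = 0.990000
Parallel (releasing panel and smoke detector): 1 − (1 − 0.850016)(1 − 0.829859) = 0.974482
Series (abort switch, manual pull station, and pressure switch): 0.909828 × 0.740078 × 0.899874 = 0.605924
Series (discharge nozzle and agent cylinder valve): 0.869793 × 0.990000 = 0.861095
Parallel ([0.605924] and [0.861095]): 1 − (1 − 0.605924)(1 − 0.861095) = 0.945261
Series ([0.974482] and [0.945261]): 0.974482 × 0.945261 = 0.9211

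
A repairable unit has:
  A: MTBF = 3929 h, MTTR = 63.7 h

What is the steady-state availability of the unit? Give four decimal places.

0.9840

A(A) = MTBF/(MTBF+MTTR) = 3929/(3929+63.7) = 0.9840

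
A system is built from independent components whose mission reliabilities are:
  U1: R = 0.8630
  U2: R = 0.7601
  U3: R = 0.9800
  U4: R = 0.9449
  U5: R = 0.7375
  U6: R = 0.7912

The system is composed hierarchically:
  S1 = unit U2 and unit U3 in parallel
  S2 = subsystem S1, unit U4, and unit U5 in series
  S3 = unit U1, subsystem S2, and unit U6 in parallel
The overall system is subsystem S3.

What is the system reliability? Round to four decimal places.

Parallel (U2 and U3): 1 − (1 − 0.760100)(1 − 0.980000) = 0.995202
Series ([0.995202], U4, and U5): 0.995202 × 0.944900 × 0.737500 = 0.693520
Parallel (U1, [0.693520], and U6): 1 − (1 − 0.863000)(1 − 0.693520)(1 − 0.791200) = 0.9912

0.9912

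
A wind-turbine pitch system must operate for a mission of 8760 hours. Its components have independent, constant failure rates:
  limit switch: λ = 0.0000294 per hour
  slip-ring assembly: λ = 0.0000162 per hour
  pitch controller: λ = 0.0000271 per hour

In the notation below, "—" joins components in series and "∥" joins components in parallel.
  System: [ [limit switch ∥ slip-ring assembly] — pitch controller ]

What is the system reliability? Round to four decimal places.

R(limit switch) = exp(−0.0000294 × 8760) = 0.772948
R(slip-ring assembly) = exp(−0.0000162 × 8760) = 0.867698
R(pitch controller) = exp(−0.0000271 × 8760) = 0.788679
Parallel (limit switch and slip-ring assembly): 1 − (1 − 0.772948)(1 − 0.867698) = 0.969961
Series ([0.969961] and pitch controller): 0.969961 × 0.788679 = 0.7650

0.7650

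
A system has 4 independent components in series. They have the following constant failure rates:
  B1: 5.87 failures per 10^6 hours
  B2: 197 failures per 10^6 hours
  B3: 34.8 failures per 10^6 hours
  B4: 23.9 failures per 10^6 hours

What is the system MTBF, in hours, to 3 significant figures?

Series of exponential components: λ_sys = Σ λ_i
λ_sys = 0.00000587 + 0.000197 + 0.0000348 + 0.0000239 = 2.6157e-04 /h
MTBF = 1 / λ_sys = 3820 h

3820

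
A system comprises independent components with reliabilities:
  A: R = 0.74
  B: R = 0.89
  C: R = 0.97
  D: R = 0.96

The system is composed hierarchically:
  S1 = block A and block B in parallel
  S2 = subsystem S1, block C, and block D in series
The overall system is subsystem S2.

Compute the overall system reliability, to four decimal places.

Parallel (A and B): 1 − (1 − 0.740000)(1 − 0.890000) = 0.971400
Series ([0.971400], C, and D): 0.971400 × 0.970000 × 0.960000 = 0.9046

0.9046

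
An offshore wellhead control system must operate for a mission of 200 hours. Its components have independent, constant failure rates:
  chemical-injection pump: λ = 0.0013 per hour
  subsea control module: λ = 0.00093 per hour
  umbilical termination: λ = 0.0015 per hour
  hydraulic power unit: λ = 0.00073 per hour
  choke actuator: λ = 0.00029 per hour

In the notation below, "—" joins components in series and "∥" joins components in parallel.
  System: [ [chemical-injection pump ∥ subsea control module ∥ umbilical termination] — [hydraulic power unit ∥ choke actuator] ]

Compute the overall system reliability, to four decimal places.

R(chemical-injection pump) = exp(−0.0013 × 200) = 0.771052
R(subsea control module) = exp(−0.00093 × 200) = 0.830274
R(umbilical termination) = exp(−0.0015 × 200) = 0.740818
R(hydraulic power unit) = exp(−0.00073 × 200) = 0.864158
R(choke actuator) = exp(−0.00029 × 200) = 0.943650
Parallel (chemical-injection pump, subsea control module, and umbilical termination): 1 − (1 − 0.771052)(1 − 0.830274)(1 − 0.740818) = 0.989929
Parallel (hydraulic power unit and choke actuator): 1 − (1 − 0.864158)(1 − 0.943650) = 0.992345
Series ([0.989929] and [0.992345]): 0.989929 × 0.992345 = 0.9824

0.9824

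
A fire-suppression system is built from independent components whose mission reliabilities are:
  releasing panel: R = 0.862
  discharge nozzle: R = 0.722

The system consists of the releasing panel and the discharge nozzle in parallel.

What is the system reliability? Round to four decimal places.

Parallel (releasing panel and discharge nozzle): 1 − (1 − 0.862000)(1 − 0.722000) = 0.9616

0.9616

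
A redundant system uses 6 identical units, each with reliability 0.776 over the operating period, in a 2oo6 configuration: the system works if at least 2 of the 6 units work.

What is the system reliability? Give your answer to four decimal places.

0.9972

R = Σ_{i=2}^{6} C(6,i) p^i (1−p)^{6−i} with p = 0.776
C(6,2)·0.776^2·0.224^4 = 0.022741
C(6,3)·0.776^3·0.224^3 = 0.105041
C(6,4)·0.776^4·0.224^2 = 0.272919
C(6,5)·0.776^5·0.224^1 = 0.378188
C(6,6)·0.776^6·0.224^0 = 0.218359
Sum = 0.9972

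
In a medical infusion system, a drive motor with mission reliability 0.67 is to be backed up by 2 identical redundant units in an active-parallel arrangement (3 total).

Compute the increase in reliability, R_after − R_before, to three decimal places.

0.294

R_before = 0.67
R_after = 1 − (1 − 0.67)^3 = 0.964
ΔR = 0.964 − 0.67 = 0.294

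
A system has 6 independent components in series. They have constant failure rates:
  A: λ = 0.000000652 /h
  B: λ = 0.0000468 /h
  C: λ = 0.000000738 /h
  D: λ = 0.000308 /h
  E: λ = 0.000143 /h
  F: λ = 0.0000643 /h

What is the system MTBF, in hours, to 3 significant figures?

1770

Series of exponential components: λ_sys = Σ λ_i
λ_sys = 0.000000652 + 0.0000468 + 0.000000738 + 0.000308 + 0.000143 + 0.0000643 = 5.6349e-04 /h
MTBF = 1 / λ_sys = 1770 h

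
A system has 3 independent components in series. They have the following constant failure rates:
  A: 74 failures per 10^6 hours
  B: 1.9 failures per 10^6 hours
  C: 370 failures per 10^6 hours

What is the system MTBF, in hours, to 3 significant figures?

Series of exponential components: λ_sys = Σ λ_i
λ_sys = 0.000074 + 0.0000019 + 0.00037 = 4.4590e-04 /h
MTBF = 1 / λ_sys = 2240 h

2240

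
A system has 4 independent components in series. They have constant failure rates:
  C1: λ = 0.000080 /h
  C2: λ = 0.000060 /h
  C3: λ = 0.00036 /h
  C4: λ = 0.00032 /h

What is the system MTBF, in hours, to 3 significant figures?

1220

Series of exponential components: λ_sys = Σ λ_i
λ_sys = 0.000080 + 0.000060 + 0.00036 + 0.00032 = 8.2000e-04 /h
MTBF = 1 / λ_sys = 1220 h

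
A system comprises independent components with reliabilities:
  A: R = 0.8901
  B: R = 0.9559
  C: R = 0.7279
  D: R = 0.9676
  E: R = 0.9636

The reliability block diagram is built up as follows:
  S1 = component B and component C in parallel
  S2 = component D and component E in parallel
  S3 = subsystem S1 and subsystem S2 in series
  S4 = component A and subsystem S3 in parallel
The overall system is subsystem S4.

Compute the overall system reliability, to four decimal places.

0.9986

Parallel (B and C): 1 − (1 − 0.955900)(1 − 0.727900) = 0.988000
Parallel (D and E): 1 − (1 − 0.967600)(1 − 0.963600) = 0.998821
Series ([0.988000] and [0.998821]): 0.988000 × 0.998821 = 0.986835
Parallel (A and [0.986835]): 1 − (1 − 0.890100)(1 − 0.986835) = 0.9986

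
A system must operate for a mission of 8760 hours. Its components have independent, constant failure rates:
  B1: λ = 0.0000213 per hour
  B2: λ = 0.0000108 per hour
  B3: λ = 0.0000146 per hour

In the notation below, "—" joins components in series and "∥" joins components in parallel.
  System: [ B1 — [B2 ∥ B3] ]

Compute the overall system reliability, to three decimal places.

R(B1) = exp(−0.0000213 × 8760) = 0.82979
R(B2) = exp(−0.0000108 × 8760) = 0.90973
R(B3) = exp(−0.0000146 × 8760) = 0.87994
Parallel (B2 and B3): 1 − (1 − 0.90973)(1 − 0.87994) = 0.98916
Series (B1 and [0.98916]): 0.82979 × 0.98916 = 0.821

0.821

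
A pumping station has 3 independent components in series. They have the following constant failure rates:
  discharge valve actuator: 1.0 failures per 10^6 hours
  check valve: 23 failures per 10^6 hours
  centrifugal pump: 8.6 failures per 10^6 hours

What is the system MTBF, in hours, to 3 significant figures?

30700

Series of exponential components: λ_sys = Σ λ_i
λ_sys = 0.0000010 + 0.000023 + 0.0000086 = 3.2600e-05 /h
MTBF = 1 / λ_sys = 30700 h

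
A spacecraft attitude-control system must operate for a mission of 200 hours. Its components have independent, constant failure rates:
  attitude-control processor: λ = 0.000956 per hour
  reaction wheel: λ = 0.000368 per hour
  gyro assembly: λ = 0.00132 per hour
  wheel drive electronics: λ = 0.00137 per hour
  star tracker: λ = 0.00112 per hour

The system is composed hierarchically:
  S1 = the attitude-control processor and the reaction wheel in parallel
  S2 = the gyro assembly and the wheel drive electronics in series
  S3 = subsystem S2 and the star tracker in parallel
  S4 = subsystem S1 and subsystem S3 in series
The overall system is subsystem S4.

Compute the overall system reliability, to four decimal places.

0.9052

R(attitude-control processor) = exp(−0.000956 × 200) = 0.825967
R(reaction wheel) = exp(−0.000368 × 200) = 0.929043
R(gyro assembly) = exp(−0.00132 × 200) = 0.767974
R(wheel drive electronics) = exp(−0.00137 × 200) = 0.760332
R(star tracker) = exp(−0.00112 × 200) = 0.799315
Parallel (attitude-control processor and reaction wheel): 1 − (1 − 0.825967)(1 − 0.929043) = 0.987651
Series (gyro assembly and wheel drive electronics): 0.767974 × 0.760332 = 0.583915
Parallel ([0.583915] and star tracker): 1 − (1 − 0.583915)(1 − 0.799315) = 0.916498
Series ([0.987651] and [0.916498]): 0.987651 × 0.916498 = 0.9052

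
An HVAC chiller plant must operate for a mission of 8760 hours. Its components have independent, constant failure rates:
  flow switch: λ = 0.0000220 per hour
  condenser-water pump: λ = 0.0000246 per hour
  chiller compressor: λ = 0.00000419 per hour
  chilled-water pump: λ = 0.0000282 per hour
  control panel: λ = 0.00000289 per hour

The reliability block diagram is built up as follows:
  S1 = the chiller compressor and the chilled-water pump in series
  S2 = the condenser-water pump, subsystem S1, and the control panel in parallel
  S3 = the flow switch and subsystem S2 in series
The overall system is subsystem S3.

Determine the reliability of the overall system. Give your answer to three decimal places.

R(flow switch) = exp(−0.0000220 × 8760) = 0.82471
R(condenser-water pump) = exp(−0.0000246 × 8760) = 0.80614
R(chiller compressor) = exp(−0.00000419 × 8760) = 0.96396
R(chilled-water pump) = exp(−0.0000282 × 8760) = 0.78112
R(control panel) = exp(−0.00000289 × 8760) = 0.97500
Series (chiller compressor and chilled-water pump): 0.96396 × 0.78112 = 0.75297
Parallel (condenser-water pump, [0.75297], and control panel): 1 − (1 − 0.80614)(1 − 0.75297)(1 − 0.97500) = 0.99880
Series (flow switch and [0.99880]): 0.82471 × 0.99880 = 0.824

0.824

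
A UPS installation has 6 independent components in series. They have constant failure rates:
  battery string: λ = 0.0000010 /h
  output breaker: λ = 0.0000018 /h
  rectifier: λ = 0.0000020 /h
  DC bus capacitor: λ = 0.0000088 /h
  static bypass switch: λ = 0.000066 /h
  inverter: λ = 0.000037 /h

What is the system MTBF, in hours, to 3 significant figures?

Series of exponential components: λ_sys = Σ λ_i
λ_sys = 0.0000010 + 0.0000018 + 0.0000020 + 0.0000088 + 0.000066 + 0.000037 = 1.1660e-04 /h
MTBF = 1 / λ_sys = 8580 h

8580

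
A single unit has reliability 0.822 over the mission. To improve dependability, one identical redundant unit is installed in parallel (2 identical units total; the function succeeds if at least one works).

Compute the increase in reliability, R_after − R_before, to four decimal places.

R_before = 0.822
R_after = 1 − (1 − 0.822)^2 = 0.9683
ΔR = 0.9683 − 0.822 = 0.1463

0.1463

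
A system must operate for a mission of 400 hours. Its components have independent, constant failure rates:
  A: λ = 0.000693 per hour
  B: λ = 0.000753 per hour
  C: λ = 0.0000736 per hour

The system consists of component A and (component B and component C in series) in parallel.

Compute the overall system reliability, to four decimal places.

R(A) = exp(−0.000693 × 400) = 0.757903
R(B) = exp(−0.000753 × 400) = 0.739930
R(C) = exp(−0.0000736 × 400) = 0.970989
Series (B and C): 0.739930 × 0.970989 = 0.718464
Parallel (A and [0.718464]): 1 − (1 − 0.757903)(1 − 0.718464) = 0.9318

0.9318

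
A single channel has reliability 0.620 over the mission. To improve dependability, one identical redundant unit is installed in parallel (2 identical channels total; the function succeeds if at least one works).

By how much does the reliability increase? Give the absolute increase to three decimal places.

0.236

R_before = 0.620
R_after = 1 − (1 − 0.620)^2 = 0.856
ΔR = 0.856 − 0.620 = 0.236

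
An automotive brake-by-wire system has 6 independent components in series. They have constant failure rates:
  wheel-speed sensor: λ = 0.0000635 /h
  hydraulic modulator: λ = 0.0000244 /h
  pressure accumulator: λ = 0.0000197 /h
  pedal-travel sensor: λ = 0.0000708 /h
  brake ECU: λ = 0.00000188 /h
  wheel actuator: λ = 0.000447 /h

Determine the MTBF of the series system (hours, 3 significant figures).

Series of exponential components: λ_sys = Σ λ_i
λ_sys = 0.0000635 + 0.0000244 + 0.0000197 + 0.0000708 + 0.00000188 + 0.000447 = 6.2728e-04 /h
MTBF = 1 / λ_sys = 1590 h

1590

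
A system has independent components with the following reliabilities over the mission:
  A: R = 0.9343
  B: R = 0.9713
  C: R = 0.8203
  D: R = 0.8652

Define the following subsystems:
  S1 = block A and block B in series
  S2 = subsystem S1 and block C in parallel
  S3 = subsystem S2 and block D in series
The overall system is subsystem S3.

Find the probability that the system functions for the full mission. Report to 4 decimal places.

0.8508

Series (A and B): 0.934300 × 0.971300 = 0.907486
Parallel ([0.907486] and C): 1 − (1 − 0.907486)(1 − 0.820300) = 0.983375
Series ([0.983375] and D): 0.983375 × 0.865200 = 0.8508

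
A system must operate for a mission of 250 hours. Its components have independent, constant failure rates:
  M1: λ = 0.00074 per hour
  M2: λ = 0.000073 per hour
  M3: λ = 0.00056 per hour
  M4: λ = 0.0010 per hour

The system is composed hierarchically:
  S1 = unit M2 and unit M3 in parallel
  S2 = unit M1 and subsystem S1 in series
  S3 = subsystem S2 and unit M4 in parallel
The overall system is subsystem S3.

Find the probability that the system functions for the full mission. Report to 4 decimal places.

R(M1) = exp(−0.00074 × 250) = 0.831104
R(M2) = exp(−0.000073 × 250) = 0.981916
R(M3) = exp(−0.00056 × 250) = 0.869358
R(M4) = exp(−0.0010 × 250) = 0.778801
Parallel (M2 and M3): 1 − (1 − 0.981916)(1 − 0.869358) = 0.997637
Series (M1 and [0.997637]): 0.831104 × 0.997637 = 0.829140
Parallel ([0.829140] and M4): 1 − (1 − 0.829140)(1 − 0.778801) = 0.9622

0.9622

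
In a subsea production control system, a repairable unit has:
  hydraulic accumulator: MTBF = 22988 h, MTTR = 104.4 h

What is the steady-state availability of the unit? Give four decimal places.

0.9955

A(hydraulic accumulator) = MTBF/(MTBF+MTTR) = 22988/(22988+104.4) = 0.9955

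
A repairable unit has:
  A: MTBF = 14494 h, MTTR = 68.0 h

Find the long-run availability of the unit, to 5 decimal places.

0.99533

A(A) = MTBF/(MTBF+MTTR) = 14494/(14494+68.0) = 0.99533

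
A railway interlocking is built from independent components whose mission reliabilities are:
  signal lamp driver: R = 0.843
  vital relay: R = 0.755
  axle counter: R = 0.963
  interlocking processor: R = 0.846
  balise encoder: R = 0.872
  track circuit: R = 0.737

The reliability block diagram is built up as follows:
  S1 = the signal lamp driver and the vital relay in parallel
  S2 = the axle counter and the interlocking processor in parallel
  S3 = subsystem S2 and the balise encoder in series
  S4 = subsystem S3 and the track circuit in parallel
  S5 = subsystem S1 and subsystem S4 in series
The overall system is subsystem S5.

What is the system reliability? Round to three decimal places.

Parallel (signal lamp driver and vital relay): 1 − (1 − 0.84300)(1 − 0.75500) = 0.96154
Parallel (axle counter and interlocking processor): 1 − (1 − 0.96300)(1 − 0.84600) = 0.99430
Series ([0.99430] and balise encoder): 0.99430 × 0.87200 = 0.86703
Parallel ([0.86703] and track circuit): 1 − (1 − 0.86703)(1 − 0.73700) = 0.96503
Series ([0.96154] and [0.96503]): 0.96154 × 0.96503 = 0.928

0.928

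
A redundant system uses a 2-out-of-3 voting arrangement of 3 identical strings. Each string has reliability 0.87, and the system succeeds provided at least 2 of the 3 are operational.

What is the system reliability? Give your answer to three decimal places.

R = Σ_{i=2}^{3} C(3,i) p^i (1−p)^{3−i} with p = 0.87
C(3,2)·0.87^2·0.13^1 = 0.29519
C(3,3)·0.87^3·0.13^0 = 0.65850
Sum = 0.954

0.954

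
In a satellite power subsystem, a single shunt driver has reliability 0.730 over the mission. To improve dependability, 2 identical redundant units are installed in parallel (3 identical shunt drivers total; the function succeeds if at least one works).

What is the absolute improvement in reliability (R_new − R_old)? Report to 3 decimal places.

R_before = 0.730
R_after = 1 − (1 − 0.730)^3 = 0.980
ΔR = 0.980 − 0.730 = 0.250

0.250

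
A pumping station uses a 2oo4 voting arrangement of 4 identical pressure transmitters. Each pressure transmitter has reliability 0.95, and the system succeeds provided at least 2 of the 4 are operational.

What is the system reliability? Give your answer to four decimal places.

R = Σ_{i=2}^{4} C(4,i) p^i (1−p)^{4−i} with p = 0.95
C(4,2)·0.95^2·0.05^2 = 0.013538
C(4,3)·0.95^3·0.05^1 = 0.171475
C(4,4)·0.95^4·0.05^0 = 0.814506
Sum = 0.9995

0.9995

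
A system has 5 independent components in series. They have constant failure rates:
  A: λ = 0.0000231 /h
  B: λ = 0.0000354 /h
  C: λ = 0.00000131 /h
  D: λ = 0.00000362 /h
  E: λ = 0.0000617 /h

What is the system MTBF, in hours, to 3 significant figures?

Series of exponential components: λ_sys = Σ λ_i
λ_sys = 0.0000231 + 0.0000354 + 0.00000131 + 0.00000362 + 0.0000617 = 1.2513e-04 /h
MTBF = 1 / λ_sys = 7990 h

7990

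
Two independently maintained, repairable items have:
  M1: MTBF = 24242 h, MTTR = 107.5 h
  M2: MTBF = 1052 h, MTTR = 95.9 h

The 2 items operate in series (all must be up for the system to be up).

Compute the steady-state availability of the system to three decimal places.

0.912

A(M1) = MTBF/(MTBF+MTTR) = 24242/(24242+107.5) = 0.995585
A(M2) = MTBF/(MTBF+MTTR) = 1052/(1052+95.9) = 0.916456
Series availability: 0.995585 × 0.916456 = 0.912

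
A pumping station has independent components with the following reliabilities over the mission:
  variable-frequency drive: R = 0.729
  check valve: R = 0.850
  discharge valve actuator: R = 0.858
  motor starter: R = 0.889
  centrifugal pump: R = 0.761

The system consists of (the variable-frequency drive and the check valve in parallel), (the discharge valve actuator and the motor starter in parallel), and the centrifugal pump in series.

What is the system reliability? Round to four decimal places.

0.7186

Parallel (variable-frequency drive and check valve): 1 − (1 − 0.729000)(1 − 0.850000) = 0.959350
Parallel (discharge valve actuator and motor starter): 1 − (1 − 0.858000)(1 − 0.889000) = 0.984238
Series ([0.959350], [0.984238], and centrifugal pump): 0.959350 × 0.984238 × 0.761000 = 0.7186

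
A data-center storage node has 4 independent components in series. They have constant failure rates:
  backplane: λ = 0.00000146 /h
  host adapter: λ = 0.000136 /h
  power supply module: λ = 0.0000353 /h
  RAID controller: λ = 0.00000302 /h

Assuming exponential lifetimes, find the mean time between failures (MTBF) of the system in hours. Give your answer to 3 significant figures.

5690

Series of exponential components: λ_sys = Σ λ_i
λ_sys = 0.00000146 + 0.000136 + 0.0000353 + 0.00000302 = 1.7578e-04 /h
MTBF = 1 / λ_sys = 5690 h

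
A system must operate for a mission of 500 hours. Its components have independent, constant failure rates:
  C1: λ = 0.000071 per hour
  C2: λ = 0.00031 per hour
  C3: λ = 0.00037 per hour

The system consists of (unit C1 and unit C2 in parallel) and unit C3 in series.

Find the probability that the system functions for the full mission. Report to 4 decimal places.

0.8269

R(C1) = exp(−0.000071 × 500) = 0.965123
R(C2) = exp(−0.00031 × 500) = 0.856415
R(C3) = exp(−0.00037 × 500) = 0.831104
Parallel (C1 and C2): 1 − (1 − 0.965123)(1 − 0.856415) = 0.994992
Series ([0.994992] and C3): 0.994992 × 0.831104 = 0.8269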